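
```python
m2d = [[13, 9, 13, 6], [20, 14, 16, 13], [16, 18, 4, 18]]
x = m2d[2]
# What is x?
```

m2d has 3 rows. Row 2 is [16, 18, 4, 18].

[16, 18, 4, 18]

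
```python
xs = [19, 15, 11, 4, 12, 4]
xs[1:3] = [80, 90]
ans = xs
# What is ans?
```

xs starts as [19, 15, 11, 4, 12, 4] (length 6). The slice xs[1:3] covers indices [1, 2] with values [15, 11]. Replacing that slice with [80, 90] (same length) produces [19, 80, 90, 4, 12, 4].

[19, 80, 90, 4, 12, 4]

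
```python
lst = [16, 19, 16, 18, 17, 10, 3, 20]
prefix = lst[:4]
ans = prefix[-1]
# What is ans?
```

lst has length 8. The slice lst[:4] selects indices [0, 1, 2, 3] (0->16, 1->19, 2->16, 3->18), giving [16, 19, 16, 18]. So prefix = [16, 19, 16, 18]. Then prefix[-1] = 18.

18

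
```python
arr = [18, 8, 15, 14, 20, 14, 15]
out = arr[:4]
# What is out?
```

arr has length 7. The slice arr[:4] selects indices [0, 1, 2, 3] (0->18, 1->8, 2->15, 3->14), giving [18, 8, 15, 14].

[18, 8, 15, 14]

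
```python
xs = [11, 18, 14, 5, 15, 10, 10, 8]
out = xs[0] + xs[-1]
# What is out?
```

xs has length 8. xs[0] = 11.
xs has length 8. Negative index -1 maps to positive index 8 + (-1) = 7. xs[7] = 8.
Sum: 11 + 8 = 19.

19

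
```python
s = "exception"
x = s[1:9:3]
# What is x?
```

s has length 9. The slice s[1:9:3] selects indices [1, 4, 7] (1->'x', 4->'p', 7->'o'), giving 'xpo'.

'xpo'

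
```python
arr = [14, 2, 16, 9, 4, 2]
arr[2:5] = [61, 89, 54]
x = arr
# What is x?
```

arr starts as [14, 2, 16, 9, 4, 2] (length 6). The slice arr[2:5] covers indices [2, 3, 4] with values [16, 9, 4]. Replacing that slice with [61, 89, 54] (same length) produces [14, 2, 61, 89, 54, 2].

[14, 2, 61, 89, 54, 2]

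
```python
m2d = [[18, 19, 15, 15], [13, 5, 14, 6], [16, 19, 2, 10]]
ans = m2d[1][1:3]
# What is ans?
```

m2d[1] = [13, 5, 14, 6]. m2d[1] has length 4. The slice m2d[1][1:3] selects indices [1, 2] (1->5, 2->14), giving [5, 14].

[5, 14]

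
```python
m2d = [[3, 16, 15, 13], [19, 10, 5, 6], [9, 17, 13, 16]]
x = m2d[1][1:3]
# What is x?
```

m2d[1] = [19, 10, 5, 6]. m2d[1] has length 4. The slice m2d[1][1:3] selects indices [1, 2] (1->10, 2->5), giving [10, 5].

[10, 5]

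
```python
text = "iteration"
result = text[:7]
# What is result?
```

text has length 9. The slice text[:7] selects indices [0, 1, 2, 3, 4, 5, 6] (0->'i', 1->'t', 2->'e', 3->'r', 4->'a', 5->'t', 6->'i'), giving 'iterati'.

'iterati'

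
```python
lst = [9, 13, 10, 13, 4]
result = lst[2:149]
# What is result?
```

lst has length 5. The slice lst[2:149] selects indices [2, 3, 4] (2->10, 3->13, 4->4), giving [10, 13, 4].

[10, 13, 4]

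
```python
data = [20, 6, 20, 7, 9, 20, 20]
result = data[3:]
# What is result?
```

data has length 7. The slice data[3:] selects indices [3, 4, 5, 6] (3->7, 4->9, 5->20, 6->20), giving [7, 9, 20, 20].

[7, 9, 20, 20]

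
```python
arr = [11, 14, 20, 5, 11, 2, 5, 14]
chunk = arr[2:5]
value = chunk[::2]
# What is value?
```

arr has length 8. The slice arr[2:5] selects indices [2, 3, 4] (2->20, 3->5, 4->11), giving [20, 5, 11]. So chunk = [20, 5, 11]. chunk has length 3. The slice chunk[::2] selects indices [0, 2] (0->20, 2->11), giving [20, 11].

[20, 11]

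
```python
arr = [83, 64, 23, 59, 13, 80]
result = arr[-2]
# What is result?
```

arr has length 6. Negative index -2 maps to positive index 6 + (-2) = 4. arr[4] = 13.

13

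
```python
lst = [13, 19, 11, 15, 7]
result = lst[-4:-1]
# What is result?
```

lst has length 5. The slice lst[-4:-1] selects indices [1, 2, 3] (1->19, 2->11, 3->15), giving [19, 11, 15].

[19, 11, 15]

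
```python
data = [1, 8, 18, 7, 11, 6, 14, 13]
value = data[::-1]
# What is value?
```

data has length 8. The slice data[::-1] selects indices [7, 6, 5, 4, 3, 2, 1, 0] (7->13, 6->14, 5->6, 4->11, 3->7, 2->18, 1->8, 0->1), giving [13, 14, 6, 11, 7, 18, 8, 1].

[13, 14, 6, 11, 7, 18, 8, 1]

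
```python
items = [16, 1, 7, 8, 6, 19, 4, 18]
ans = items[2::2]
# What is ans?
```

items has length 8. The slice items[2::2] selects indices [2, 4, 6] (2->7, 4->6, 6->4), giving [7, 6, 4].

[7, 6, 4]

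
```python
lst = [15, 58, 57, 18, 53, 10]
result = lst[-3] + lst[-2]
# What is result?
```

lst has length 6. Negative index -3 maps to positive index 6 + (-3) = 3. lst[3] = 18.
lst has length 6. Negative index -2 maps to positive index 6 + (-2) = 4. lst[4] = 53.
Sum: 18 + 53 = 71.

71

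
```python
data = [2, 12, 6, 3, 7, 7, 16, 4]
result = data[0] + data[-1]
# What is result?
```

data has length 8. data[0] = 2.
data has length 8. Negative index -1 maps to positive index 8 + (-1) = 7. data[7] = 4.
Sum: 2 + 4 = 6.

6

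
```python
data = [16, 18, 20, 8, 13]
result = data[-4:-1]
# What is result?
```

data has length 5. The slice data[-4:-1] selects indices [1, 2, 3] (1->18, 2->20, 3->8), giving [18, 20, 8].

[18, 20, 8]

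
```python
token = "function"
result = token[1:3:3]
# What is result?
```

token has length 8. The slice token[1:3:3] selects indices [1] (1->'u'), giving 'u'.

'u'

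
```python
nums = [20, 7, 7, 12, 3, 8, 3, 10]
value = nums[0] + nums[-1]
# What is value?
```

nums has length 8. nums[0] = 20.
nums has length 8. Negative index -1 maps to positive index 8 + (-1) = 7. nums[7] = 10.
Sum: 20 + 10 = 30.

30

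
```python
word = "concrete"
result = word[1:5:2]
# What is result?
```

word has length 8. The slice word[1:5:2] selects indices [1, 3] (1->'o', 3->'c'), giving 'oc'.

'oc'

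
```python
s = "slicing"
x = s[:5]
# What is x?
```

s has length 7. The slice s[:5] selects indices [0, 1, 2, 3, 4] (0->'s', 1->'l', 2->'i', 3->'c', 4->'i'), giving 'slici'.

'slici'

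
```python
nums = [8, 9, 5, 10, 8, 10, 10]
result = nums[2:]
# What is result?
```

nums has length 7. The slice nums[2:] selects indices [2, 3, 4, 5, 6] (2->5, 3->10, 4->8, 5->10, 6->10), giving [5, 10, 8, 10, 10].

[5, 10, 8, 10, 10]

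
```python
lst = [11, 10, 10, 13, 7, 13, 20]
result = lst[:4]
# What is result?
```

lst has length 7. The slice lst[:4] selects indices [0, 1, 2, 3] (0->11, 1->10, 2->10, 3->13), giving [11, 10, 10, 13].

[11, 10, 10, 13]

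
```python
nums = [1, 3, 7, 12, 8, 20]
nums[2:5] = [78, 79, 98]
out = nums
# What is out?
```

nums starts as [1, 3, 7, 12, 8, 20] (length 6). The slice nums[2:5] covers indices [2, 3, 4] with values [7, 12, 8]. Replacing that slice with [78, 79, 98] (same length) produces [1, 3, 78, 79, 98, 20].

[1, 3, 78, 79, 98, 20]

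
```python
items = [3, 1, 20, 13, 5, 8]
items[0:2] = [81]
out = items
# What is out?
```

items starts as [3, 1, 20, 13, 5, 8] (length 6). The slice items[0:2] covers indices [0, 1] with values [3, 1]. Replacing that slice with [81] (different length) produces [81, 20, 13, 5, 8].

[81, 20, 13, 5, 8]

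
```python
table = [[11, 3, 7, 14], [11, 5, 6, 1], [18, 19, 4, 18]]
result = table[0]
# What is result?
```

table has 3 rows. Row 0 is [11, 3, 7, 14].

[11, 3, 7, 14]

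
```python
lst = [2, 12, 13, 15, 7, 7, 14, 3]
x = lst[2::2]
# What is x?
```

lst has length 8. The slice lst[2::2] selects indices [2, 4, 6] (2->13, 4->7, 6->14), giving [13, 7, 14].

[13, 7, 14]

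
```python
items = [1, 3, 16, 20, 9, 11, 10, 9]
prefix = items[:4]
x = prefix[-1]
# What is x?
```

items has length 8. The slice items[:4] selects indices [0, 1, 2, 3] (0->1, 1->3, 2->16, 3->20), giving [1, 3, 16, 20]. So prefix = [1, 3, 16, 20]. Then prefix[-1] = 20.

20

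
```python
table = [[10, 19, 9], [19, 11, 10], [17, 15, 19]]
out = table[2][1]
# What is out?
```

table[2] = [17, 15, 19]. Taking column 1 of that row yields 15.

15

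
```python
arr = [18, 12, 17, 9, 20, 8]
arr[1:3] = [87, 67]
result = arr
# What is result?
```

arr starts as [18, 12, 17, 9, 20, 8] (length 6). The slice arr[1:3] covers indices [1, 2] with values [12, 17]. Replacing that slice with [87, 67] (same length) produces [18, 87, 67, 9, 20, 8].

[18, 87, 67, 9, 20, 8]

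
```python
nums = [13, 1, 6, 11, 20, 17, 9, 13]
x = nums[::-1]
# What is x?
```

nums has length 8. The slice nums[::-1] selects indices [7, 6, 5, 4, 3, 2, 1, 0] (7->13, 6->9, 5->17, 4->20, 3->11, 2->6, 1->1, 0->13), giving [13, 9, 17, 20, 11, 6, 1, 13].

[13, 9, 17, 20, 11, 6, 1, 13]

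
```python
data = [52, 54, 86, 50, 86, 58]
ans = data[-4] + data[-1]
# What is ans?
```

data has length 6. Negative index -4 maps to positive index 6 + (-4) = 2. data[2] = 86.
data has length 6. Negative index -1 maps to positive index 6 + (-1) = 5. data[5] = 58.
Sum: 86 + 58 = 144.

144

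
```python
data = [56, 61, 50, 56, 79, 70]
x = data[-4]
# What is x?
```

data has length 6. Negative index -4 maps to positive index 6 + (-4) = 2. data[2] = 50.

50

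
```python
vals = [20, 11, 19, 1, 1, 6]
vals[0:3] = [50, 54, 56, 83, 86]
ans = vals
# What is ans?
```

vals starts as [20, 11, 19, 1, 1, 6] (length 6). The slice vals[0:3] covers indices [0, 1, 2] with values [20, 11, 19]. Replacing that slice with [50, 54, 56, 83, 86] (different length) produces [50, 54, 56, 83, 86, 1, 1, 6].

[50, 54, 56, 83, 86, 1, 1, 6]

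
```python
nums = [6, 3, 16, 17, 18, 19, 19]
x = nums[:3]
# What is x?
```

nums has length 7. The slice nums[:3] selects indices [0, 1, 2] (0->6, 1->3, 2->16), giving [6, 3, 16].

[6, 3, 16]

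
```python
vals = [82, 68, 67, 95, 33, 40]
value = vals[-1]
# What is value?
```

vals has length 6. Negative index -1 maps to positive index 6 + (-1) = 5. vals[5] = 40.

40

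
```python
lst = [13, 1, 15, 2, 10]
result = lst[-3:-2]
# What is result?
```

lst has length 5. The slice lst[-3:-2] selects indices [2] (2->15), giving [15].

[15]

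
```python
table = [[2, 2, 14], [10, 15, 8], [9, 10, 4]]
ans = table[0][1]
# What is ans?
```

table[0] = [2, 2, 14]. Taking column 1 of that row yields 2.

2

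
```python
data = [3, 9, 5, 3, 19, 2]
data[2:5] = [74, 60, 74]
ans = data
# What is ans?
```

data starts as [3, 9, 5, 3, 19, 2] (length 6). The slice data[2:5] covers indices [2, 3, 4] with values [5, 3, 19]. Replacing that slice with [74, 60, 74] (same length) produces [3, 9, 74, 60, 74, 2].

[3, 9, 74, 60, 74, 2]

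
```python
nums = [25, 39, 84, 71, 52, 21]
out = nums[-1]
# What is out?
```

nums has length 6. Negative index -1 maps to positive index 6 + (-1) = 5. nums[5] = 21.

21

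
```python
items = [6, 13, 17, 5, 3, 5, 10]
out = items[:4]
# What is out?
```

items has length 7. The slice items[:4] selects indices [0, 1, 2, 3] (0->6, 1->13, 2->17, 3->5), giving [6, 13, 17, 5].

[6, 13, 17, 5]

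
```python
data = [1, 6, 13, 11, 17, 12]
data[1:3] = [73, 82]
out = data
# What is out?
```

data starts as [1, 6, 13, 11, 17, 12] (length 6). The slice data[1:3] covers indices [1, 2] with values [6, 13]. Replacing that slice with [73, 82] (same length) produces [1, 73, 82, 11, 17, 12].

[1, 73, 82, 11, 17, 12]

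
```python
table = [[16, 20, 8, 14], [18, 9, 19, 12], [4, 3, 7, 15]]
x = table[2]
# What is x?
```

table has 3 rows. Row 2 is [4, 3, 7, 15].

[4, 3, 7, 15]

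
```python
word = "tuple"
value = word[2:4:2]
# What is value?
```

word has length 5. The slice word[2:4:2] selects indices [2] (2->'p'), giving 'p'.

'p'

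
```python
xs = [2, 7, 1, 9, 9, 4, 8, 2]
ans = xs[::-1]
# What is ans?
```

xs has length 8. The slice xs[::-1] selects indices [7, 6, 5, 4, 3, 2, 1, 0] (7->2, 6->8, 5->4, 4->9, 3->9, 2->1, 1->7, 0->2), giving [2, 8, 4, 9, 9, 1, 7, 2].

[2, 8, 4, 9, 9, 1, 7, 2]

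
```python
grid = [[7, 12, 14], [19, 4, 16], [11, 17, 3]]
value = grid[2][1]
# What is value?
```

grid[2] = [11, 17, 3]. Taking column 1 of that row yields 17.

17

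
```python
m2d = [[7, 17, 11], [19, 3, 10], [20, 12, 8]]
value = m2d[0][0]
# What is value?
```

m2d[0] = [7, 17, 11]. Taking column 0 of that row yields 7.

7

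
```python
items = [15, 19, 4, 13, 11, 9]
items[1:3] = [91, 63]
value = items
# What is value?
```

items starts as [15, 19, 4, 13, 11, 9] (length 6). The slice items[1:3] covers indices [1, 2] with values [19, 4]. Replacing that slice with [91, 63] (same length) produces [15, 91, 63, 13, 11, 9].

[15, 91, 63, 13, 11, 9]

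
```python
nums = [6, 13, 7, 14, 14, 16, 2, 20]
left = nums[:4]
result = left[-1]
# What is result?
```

nums has length 8. The slice nums[:4] selects indices [0, 1, 2, 3] (0->6, 1->13, 2->7, 3->14), giving [6, 13, 7, 14]. So left = [6, 13, 7, 14]. Then left[-1] = 14.

14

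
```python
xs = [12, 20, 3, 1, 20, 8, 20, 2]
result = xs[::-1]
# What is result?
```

xs has length 8. The slice xs[::-1] selects indices [7, 6, 5, 4, 3, 2, 1, 0] (7->2, 6->20, 5->8, 4->20, 3->1, 2->3, 1->20, 0->12), giving [2, 20, 8, 20, 1, 3, 20, 12].

[2, 20, 8, 20, 1, 3, 20, 12]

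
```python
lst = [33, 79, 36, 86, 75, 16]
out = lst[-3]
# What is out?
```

lst has length 6. Negative index -3 maps to positive index 6 + (-3) = 3. lst[3] = 86.

86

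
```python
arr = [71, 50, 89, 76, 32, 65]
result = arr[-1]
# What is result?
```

arr has length 6. Negative index -1 maps to positive index 6 + (-1) = 5. arr[5] = 65.

65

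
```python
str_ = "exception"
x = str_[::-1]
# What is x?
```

str_ has length 9. The slice str_[::-1] selects indices [8, 7, 6, 5, 4, 3, 2, 1, 0] (8->'n', 7->'o', 6->'i', 5->'t', 4->'p', 3->'e', 2->'c', 1->'x', 0->'e'), giving 'noitpecxe'.

'noitpecxe'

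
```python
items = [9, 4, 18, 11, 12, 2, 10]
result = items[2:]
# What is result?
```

items has length 7. The slice items[2:] selects indices [2, 3, 4, 5, 6] (2->18, 3->11, 4->12, 5->2, 6->10), giving [18, 11, 12, 2, 10].

[18, 11, 12, 2, 10]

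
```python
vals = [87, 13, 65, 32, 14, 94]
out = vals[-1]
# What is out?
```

vals has length 6. Negative index -1 maps to positive index 6 + (-1) = 5. vals[5] = 94.

94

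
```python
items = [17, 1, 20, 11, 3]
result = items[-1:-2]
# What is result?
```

items has length 5. The slice items[-1:-2] resolves to an empty index range, so the result is [].

[]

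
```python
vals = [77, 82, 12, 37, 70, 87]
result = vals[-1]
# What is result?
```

vals has length 6. Negative index -1 maps to positive index 6 + (-1) = 5. vals[5] = 87.

87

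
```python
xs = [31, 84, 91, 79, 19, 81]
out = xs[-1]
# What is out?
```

xs has length 6. Negative index -1 maps to positive index 6 + (-1) = 5. xs[5] = 81.

81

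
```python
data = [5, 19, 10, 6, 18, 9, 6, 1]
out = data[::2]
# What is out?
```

data has length 8. The slice data[::2] selects indices [0, 2, 4, 6] (0->5, 2->10, 4->18, 6->6), giving [5, 10, 18, 6].

[5, 10, 18, 6]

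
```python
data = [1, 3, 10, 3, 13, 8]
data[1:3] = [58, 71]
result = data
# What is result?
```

data starts as [1, 3, 10, 3, 13, 8] (length 6). The slice data[1:3] covers indices [1, 2] with values [3, 10]. Replacing that slice with [58, 71] (same length) produces [1, 58, 71, 3, 13, 8].

[1, 58, 71, 3, 13, 8]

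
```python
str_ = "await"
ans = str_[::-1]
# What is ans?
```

str_ has length 5. The slice str_[::-1] selects indices [4, 3, 2, 1, 0] (4->'t', 3->'i', 2->'a', 1->'w', 0->'a'), giving 'tiawa'.

'tiawa'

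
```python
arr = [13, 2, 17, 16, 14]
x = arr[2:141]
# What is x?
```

arr has length 5. The slice arr[2:141] selects indices [2, 3, 4] (2->17, 3->16, 4->14), giving [17, 16, 14].

[17, 16, 14]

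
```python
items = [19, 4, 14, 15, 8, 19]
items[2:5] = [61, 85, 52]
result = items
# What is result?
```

items starts as [19, 4, 14, 15, 8, 19] (length 6). The slice items[2:5] covers indices [2, 3, 4] with values [14, 15, 8]. Replacing that slice with [61, 85, 52] (same length) produces [19, 4, 61, 85, 52, 19].

[19, 4, 61, 85, 52, 19]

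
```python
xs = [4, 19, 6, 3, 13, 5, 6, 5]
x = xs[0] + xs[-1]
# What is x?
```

xs has length 8. xs[0] = 4.
xs has length 8. Negative index -1 maps to positive index 8 + (-1) = 7. xs[7] = 5.
Sum: 4 + 5 = 9.

9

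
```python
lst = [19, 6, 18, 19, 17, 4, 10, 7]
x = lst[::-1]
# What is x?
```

lst has length 8. The slice lst[::-1] selects indices [7, 6, 5, 4, 3, 2, 1, 0] (7->7, 6->10, 5->4, 4->17, 3->19, 2->18, 1->6, 0->19), giving [7, 10, 4, 17, 19, 18, 6, 19].

[7, 10, 4, 17, 19, 18, 6, 19]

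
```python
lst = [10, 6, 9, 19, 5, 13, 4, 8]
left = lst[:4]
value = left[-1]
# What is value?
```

lst has length 8. The slice lst[:4] selects indices [0, 1, 2, 3] (0->10, 1->6, 2->9, 3->19), giving [10, 6, 9, 19]. So left = [10, 6, 9, 19]. Then left[-1] = 19.

19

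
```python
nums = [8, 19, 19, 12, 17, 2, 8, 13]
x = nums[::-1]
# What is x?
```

nums has length 8. The slice nums[::-1] selects indices [7, 6, 5, 4, 3, 2, 1, 0] (7->13, 6->8, 5->2, 4->17, 3->12, 2->19, 1->19, 0->8), giving [13, 8, 2, 17, 12, 19, 19, 8].

[13, 8, 2, 17, 12, 19, 19, 8]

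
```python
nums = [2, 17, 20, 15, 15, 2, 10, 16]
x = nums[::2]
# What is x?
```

nums has length 8. The slice nums[::2] selects indices [0, 2, 4, 6] (0->2, 2->20, 4->15, 6->10), giving [2, 20, 15, 10].

[2, 20, 15, 10]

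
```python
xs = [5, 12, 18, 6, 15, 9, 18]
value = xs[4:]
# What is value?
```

xs has length 7. The slice xs[4:] selects indices [4, 5, 6] (4->15, 5->9, 6->18), giving [15, 9, 18].

[15, 9, 18]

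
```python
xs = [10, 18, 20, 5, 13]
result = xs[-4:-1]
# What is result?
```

xs has length 5. The slice xs[-4:-1] selects indices [1, 2, 3] (1->18, 2->20, 3->5), giving [18, 20, 5].

[18, 20, 5]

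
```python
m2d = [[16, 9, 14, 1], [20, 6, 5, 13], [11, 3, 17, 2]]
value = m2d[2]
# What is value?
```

m2d has 3 rows. Row 2 is [11, 3, 17, 2].

[11, 3, 17, 2]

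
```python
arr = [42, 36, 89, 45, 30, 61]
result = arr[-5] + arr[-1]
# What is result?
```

arr has length 6. Negative index -5 maps to positive index 6 + (-5) = 1. arr[1] = 36.
arr has length 6. Negative index -1 maps to positive index 6 + (-1) = 5. arr[5] = 61.
Sum: 36 + 61 = 97.

97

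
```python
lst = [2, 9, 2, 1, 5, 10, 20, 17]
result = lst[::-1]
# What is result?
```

lst has length 8. The slice lst[::-1] selects indices [7, 6, 5, 4, 3, 2, 1, 0] (7->17, 6->20, 5->10, 4->5, 3->1, 2->2, 1->9, 0->2), giving [17, 20, 10, 5, 1, 2, 9, 2].

[17, 20, 10, 5, 1, 2, 9, 2]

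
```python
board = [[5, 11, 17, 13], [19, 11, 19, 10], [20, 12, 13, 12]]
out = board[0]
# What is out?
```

board has 3 rows. Row 0 is [5, 11, 17, 13].

[5, 11, 17, 13]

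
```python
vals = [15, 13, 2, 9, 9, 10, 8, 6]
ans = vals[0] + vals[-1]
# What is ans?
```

vals has length 8. vals[0] = 15.
vals has length 8. Negative index -1 maps to positive index 8 + (-1) = 7. vals[7] = 6.
Sum: 15 + 6 = 21.

21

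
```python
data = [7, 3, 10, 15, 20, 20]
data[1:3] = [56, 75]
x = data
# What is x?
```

data starts as [7, 3, 10, 15, 20, 20] (length 6). The slice data[1:3] covers indices [1, 2] with values [3, 10]. Replacing that slice with [56, 75] (same length) produces [7, 56, 75, 15, 20, 20].

[7, 56, 75, 15, 20, 20]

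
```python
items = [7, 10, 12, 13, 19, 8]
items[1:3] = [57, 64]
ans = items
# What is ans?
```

items starts as [7, 10, 12, 13, 19, 8] (length 6). The slice items[1:3] covers indices [1, 2] with values [10, 12]. Replacing that slice with [57, 64] (same length) produces [7, 57, 64, 13, 19, 8].

[7, 57, 64, 13, 19, 8]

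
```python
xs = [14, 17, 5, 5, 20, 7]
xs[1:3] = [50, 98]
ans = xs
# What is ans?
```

xs starts as [14, 17, 5, 5, 20, 7] (length 6). The slice xs[1:3] covers indices [1, 2] with values [17, 5]. Replacing that slice with [50, 98] (same length) produces [14, 50, 98, 5, 20, 7].

[14, 50, 98, 5, 20, 7]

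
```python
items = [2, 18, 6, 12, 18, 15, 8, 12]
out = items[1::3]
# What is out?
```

items has length 8. The slice items[1::3] selects indices [1, 4, 7] (1->18, 4->18, 7->12), giving [18, 18, 12].

[18, 18, 12]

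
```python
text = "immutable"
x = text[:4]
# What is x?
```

text has length 9. The slice text[:4] selects indices [0, 1, 2, 3] (0->'i', 1->'m', 2->'m', 3->'u'), giving 'immu'.

'immu'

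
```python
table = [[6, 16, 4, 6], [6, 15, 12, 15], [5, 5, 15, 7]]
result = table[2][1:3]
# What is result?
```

table[2] = [5, 5, 15, 7]. table[2] has length 4. The slice table[2][1:3] selects indices [1, 2] (1->5, 2->15), giving [5, 15].

[5, 15]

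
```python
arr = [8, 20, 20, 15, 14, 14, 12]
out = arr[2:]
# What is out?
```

arr has length 7. The slice arr[2:] selects indices [2, 3, 4, 5, 6] (2->20, 3->15, 4->14, 5->14, 6->12), giving [20, 15, 14, 14, 12].

[20, 15, 14, 14, 12]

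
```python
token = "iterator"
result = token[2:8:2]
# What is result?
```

token has length 8. The slice token[2:8:2] selects indices [2, 4, 6] (2->'e', 4->'a', 6->'o'), giving 'eao'.

'eao'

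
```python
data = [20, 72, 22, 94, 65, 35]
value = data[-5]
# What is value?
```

data has length 6. Negative index -5 maps to positive index 6 + (-5) = 1. data[1] = 72.

72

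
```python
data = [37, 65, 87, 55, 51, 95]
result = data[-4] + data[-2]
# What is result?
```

data has length 6. Negative index -4 maps to positive index 6 + (-4) = 2. data[2] = 87.
data has length 6. Negative index -2 maps to positive index 6 + (-2) = 4. data[4] = 51.
Sum: 87 + 51 = 138.

138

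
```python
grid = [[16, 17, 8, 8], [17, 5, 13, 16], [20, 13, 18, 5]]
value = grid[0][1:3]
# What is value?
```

grid[0] = [16, 17, 8, 8]. grid[0] has length 4. The slice grid[0][1:3] selects indices [1, 2] (1->17, 2->8), giving [17, 8].

[17, 8]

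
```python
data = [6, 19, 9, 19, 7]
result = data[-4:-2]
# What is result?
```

data has length 5. The slice data[-4:-2] selects indices [1, 2] (1->19, 2->9), giving [19, 9].

[19, 9]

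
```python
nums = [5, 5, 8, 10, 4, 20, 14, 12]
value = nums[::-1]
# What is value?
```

nums has length 8. The slice nums[::-1] selects indices [7, 6, 5, 4, 3, 2, 1, 0] (7->12, 6->14, 5->20, 4->4, 3->10, 2->8, 1->5, 0->5), giving [12, 14, 20, 4, 10, 8, 5, 5].

[12, 14, 20, 4, 10, 8, 5, 5]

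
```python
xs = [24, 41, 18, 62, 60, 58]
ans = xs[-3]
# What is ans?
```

xs has length 6. Negative index -3 maps to positive index 6 + (-3) = 3. xs[3] = 62.

62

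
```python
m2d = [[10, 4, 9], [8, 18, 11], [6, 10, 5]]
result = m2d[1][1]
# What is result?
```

m2d[1] = [8, 18, 11]. Taking column 1 of that row yields 18.

18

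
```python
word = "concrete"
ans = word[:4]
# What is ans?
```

word has length 8. The slice word[:4] selects indices [0, 1, 2, 3] (0->'c', 1->'o', 2->'n', 3->'c'), giving 'conc'.

'conc'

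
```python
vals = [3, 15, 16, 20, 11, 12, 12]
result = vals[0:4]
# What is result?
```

vals has length 7. The slice vals[0:4] selects indices [0, 1, 2, 3] (0->3, 1->15, 2->16, 3->20), giving [3, 15, 16, 20].

[3, 15, 16, 20]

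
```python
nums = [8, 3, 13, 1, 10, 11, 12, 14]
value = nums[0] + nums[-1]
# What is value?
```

nums has length 8. nums[0] = 8.
nums has length 8. Negative index -1 maps to positive index 8 + (-1) = 7. nums[7] = 14.
Sum: 8 + 14 = 22.

22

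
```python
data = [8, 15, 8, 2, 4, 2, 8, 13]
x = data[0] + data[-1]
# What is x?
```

data has length 8. data[0] = 8.
data has length 8. Negative index -1 maps to positive index 8 + (-1) = 7. data[7] = 13.
Sum: 8 + 13 = 21.

21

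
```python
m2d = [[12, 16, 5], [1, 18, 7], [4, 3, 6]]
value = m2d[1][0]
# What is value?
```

m2d[1] = [1, 18, 7]. Taking column 0 of that row yields 1.

1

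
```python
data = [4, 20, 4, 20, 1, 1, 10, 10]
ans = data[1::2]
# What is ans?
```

data has length 8. The slice data[1::2] selects indices [1, 3, 5, 7] (1->20, 3->20, 5->1, 7->10), giving [20, 20, 1, 10].

[20, 20, 1, 10]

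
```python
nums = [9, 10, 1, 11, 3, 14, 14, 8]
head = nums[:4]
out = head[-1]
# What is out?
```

nums has length 8. The slice nums[:4] selects indices [0, 1, 2, 3] (0->9, 1->10, 2->1, 3->11), giving [9, 10, 1, 11]. So head = [9, 10, 1, 11]. Then head[-1] = 11.

11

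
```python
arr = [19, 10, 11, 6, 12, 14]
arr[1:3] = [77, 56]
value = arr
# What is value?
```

arr starts as [19, 10, 11, 6, 12, 14] (length 6). The slice arr[1:3] covers indices [1, 2] with values [10, 11]. Replacing that slice with [77, 56] (same length) produces [19, 77, 56, 6, 12, 14].

[19, 77, 56, 6, 12, 14]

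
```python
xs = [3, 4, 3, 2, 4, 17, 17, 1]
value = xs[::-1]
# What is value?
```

xs has length 8. The slice xs[::-1] selects indices [7, 6, 5, 4, 3, 2, 1, 0] (7->1, 6->17, 5->17, 4->4, 3->2, 2->3, 1->4, 0->3), giving [1, 17, 17, 4, 2, 3, 4, 3].

[1, 17, 17, 4, 2, 3, 4, 3]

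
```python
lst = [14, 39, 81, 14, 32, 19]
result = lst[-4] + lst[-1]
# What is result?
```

lst has length 6. Negative index -4 maps to positive index 6 + (-4) = 2. lst[2] = 81.
lst has length 6. Negative index -1 maps to positive index 6 + (-1) = 5. lst[5] = 19.
Sum: 81 + 19 = 100.

100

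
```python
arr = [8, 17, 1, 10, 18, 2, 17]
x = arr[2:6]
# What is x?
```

arr has length 7. The slice arr[2:6] selects indices [2, 3, 4, 5] (2->1, 3->10, 4->18, 5->2), giving [1, 10, 18, 2].

[1, 10, 18, 2]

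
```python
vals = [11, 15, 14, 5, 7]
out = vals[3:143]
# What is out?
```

vals has length 5. The slice vals[3:143] selects indices [3, 4] (3->5, 4->7), giving [5, 7].

[5, 7]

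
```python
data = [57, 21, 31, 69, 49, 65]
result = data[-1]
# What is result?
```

data has length 6. Negative index -1 maps to positive index 6 + (-1) = 5. data[5] = 65.

65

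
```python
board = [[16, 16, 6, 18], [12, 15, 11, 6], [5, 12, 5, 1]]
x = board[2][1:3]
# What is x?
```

board[2] = [5, 12, 5, 1]. board[2] has length 4. The slice board[2][1:3] selects indices [1, 2] (1->12, 2->5), giving [12, 5].

[12, 5]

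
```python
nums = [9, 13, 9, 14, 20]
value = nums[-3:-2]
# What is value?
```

nums has length 5. The slice nums[-3:-2] selects indices [2] (2->9), giving [9].

[9]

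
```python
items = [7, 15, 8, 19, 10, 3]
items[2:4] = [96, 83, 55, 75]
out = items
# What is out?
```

items starts as [7, 15, 8, 19, 10, 3] (length 6). The slice items[2:4] covers indices [2, 3] with values [8, 19]. Replacing that slice with [96, 83, 55, 75] (different length) produces [7, 15, 96, 83, 55, 75, 10, 3].

[7, 15, 96, 83, 55, 75, 10, 3]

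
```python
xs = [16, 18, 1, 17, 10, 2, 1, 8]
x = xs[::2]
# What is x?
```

xs has length 8. The slice xs[::2] selects indices [0, 2, 4, 6] (0->16, 2->1, 4->10, 6->1), giving [16, 1, 10, 1].

[16, 1, 10, 1]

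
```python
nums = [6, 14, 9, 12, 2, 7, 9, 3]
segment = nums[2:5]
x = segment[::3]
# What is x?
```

nums has length 8. The slice nums[2:5] selects indices [2, 3, 4] (2->9, 3->12, 4->2), giving [9, 12, 2]. So segment = [9, 12, 2]. segment has length 3. The slice segment[::3] selects indices [0] (0->9), giving [9].

[9]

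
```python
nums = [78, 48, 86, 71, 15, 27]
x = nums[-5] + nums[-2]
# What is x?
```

nums has length 6. Negative index -5 maps to positive index 6 + (-5) = 1. nums[1] = 48.
nums has length 6. Negative index -2 maps to positive index 6 + (-2) = 4. nums[4] = 15.
Sum: 48 + 15 = 63.

63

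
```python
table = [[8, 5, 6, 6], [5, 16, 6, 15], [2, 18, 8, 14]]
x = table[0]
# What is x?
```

table has 3 rows. Row 0 is [8, 5, 6, 6].

[8, 5, 6, 6]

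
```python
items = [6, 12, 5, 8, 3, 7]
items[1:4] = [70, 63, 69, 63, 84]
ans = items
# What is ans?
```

items starts as [6, 12, 5, 8, 3, 7] (length 6). The slice items[1:4] covers indices [1, 2, 3] with values [12, 5, 8]. Replacing that slice with [70, 63, 69, 63, 84] (different length) produces [6, 70, 63, 69, 63, 84, 3, 7].

[6, 70, 63, 69, 63, 84, 3, 7]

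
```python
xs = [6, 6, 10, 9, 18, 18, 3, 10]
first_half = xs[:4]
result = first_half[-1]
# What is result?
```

xs has length 8. The slice xs[:4] selects indices [0, 1, 2, 3] (0->6, 1->6, 2->10, 3->9), giving [6, 6, 10, 9]. So first_half = [6, 6, 10, 9]. Then first_half[-1] = 9.

9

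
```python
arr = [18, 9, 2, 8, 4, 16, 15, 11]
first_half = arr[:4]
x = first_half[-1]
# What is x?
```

arr has length 8. The slice arr[:4] selects indices [0, 1, 2, 3] (0->18, 1->9, 2->2, 3->8), giving [18, 9, 2, 8]. So first_half = [18, 9, 2, 8]. Then first_half[-1] = 8.

8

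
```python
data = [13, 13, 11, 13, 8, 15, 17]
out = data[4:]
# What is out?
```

data has length 7. The slice data[4:] selects indices [4, 5, 6] (4->8, 5->15, 6->17), giving [8, 15, 17].

[8, 15, 17]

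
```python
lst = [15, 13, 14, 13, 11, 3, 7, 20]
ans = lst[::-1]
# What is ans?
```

lst has length 8. The slice lst[::-1] selects indices [7, 6, 5, 4, 3, 2, 1, 0] (7->20, 6->7, 5->3, 4->11, 3->13, 2->14, 1->13, 0->15), giving [20, 7, 3, 11, 13, 14, 13, 15].

[20, 7, 3, 11, 13, 14, 13, 15]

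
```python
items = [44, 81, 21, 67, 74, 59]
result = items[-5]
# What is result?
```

items has length 6. Negative index -5 maps to positive index 6 + (-5) = 1. items[1] = 81.

81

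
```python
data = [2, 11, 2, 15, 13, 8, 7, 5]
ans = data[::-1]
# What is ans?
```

data has length 8. The slice data[::-1] selects indices [7, 6, 5, 4, 3, 2, 1, 0] (7->5, 6->7, 5->8, 4->13, 3->15, 2->2, 1->11, 0->2), giving [5, 7, 8, 13, 15, 2, 11, 2].

[5, 7, 8, 13, 15, 2, 11, 2]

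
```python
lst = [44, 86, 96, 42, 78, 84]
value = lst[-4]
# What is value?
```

lst has length 6. Negative index -4 maps to positive index 6 + (-4) = 2. lst[2] = 96.

96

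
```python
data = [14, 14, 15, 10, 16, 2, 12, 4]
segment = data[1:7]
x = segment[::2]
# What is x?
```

data has length 8. The slice data[1:7] selects indices [1, 2, 3, 4, 5, 6] (1->14, 2->15, 3->10, 4->16, 5->2, 6->12), giving [14, 15, 10, 16, 2, 12]. So segment = [14, 15, 10, 16, 2, 12]. segment has length 6. The slice segment[::2] selects indices [0, 2, 4] (0->14, 2->10, 4->2), giving [14, 10, 2].

[14, 10, 2]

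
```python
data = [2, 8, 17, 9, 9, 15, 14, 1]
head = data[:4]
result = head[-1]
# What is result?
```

data has length 8. The slice data[:4] selects indices [0, 1, 2, 3] (0->2, 1->8, 2->17, 3->9), giving [2, 8, 17, 9]. So head = [2, 8, 17, 9]. Then head[-1] = 9.

9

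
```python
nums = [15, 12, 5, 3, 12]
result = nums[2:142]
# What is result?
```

nums has length 5. The slice nums[2:142] selects indices [2, 3, 4] (2->5, 3->3, 4->12), giving [5, 3, 12].

[5, 3, 12]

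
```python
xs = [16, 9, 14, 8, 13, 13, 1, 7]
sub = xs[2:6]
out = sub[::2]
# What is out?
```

xs has length 8. The slice xs[2:6] selects indices [2, 3, 4, 5] (2->14, 3->8, 4->13, 5->13), giving [14, 8, 13, 13]. So sub = [14, 8, 13, 13]. sub has length 4. The slice sub[::2] selects indices [0, 2] (0->14, 2->13), giving [14, 13].

[14, 13]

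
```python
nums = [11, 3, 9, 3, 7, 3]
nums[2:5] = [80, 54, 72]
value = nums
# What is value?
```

nums starts as [11, 3, 9, 3, 7, 3] (length 6). The slice nums[2:5] covers indices [2, 3, 4] with values [9, 3, 7]. Replacing that slice with [80, 54, 72] (same length) produces [11, 3, 80, 54, 72, 3].

[11, 3, 80, 54, 72, 3]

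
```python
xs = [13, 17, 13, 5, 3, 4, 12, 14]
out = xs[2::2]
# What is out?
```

xs has length 8. The slice xs[2::2] selects indices [2, 4, 6] (2->13, 4->3, 6->12), giving [13, 3, 12].

[13, 3, 12]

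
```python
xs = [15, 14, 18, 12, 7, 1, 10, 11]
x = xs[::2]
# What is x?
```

xs has length 8. The slice xs[::2] selects indices [0, 2, 4, 6] (0->15, 2->18, 4->7, 6->10), giving [15, 18, 7, 10].

[15, 18, 7, 10]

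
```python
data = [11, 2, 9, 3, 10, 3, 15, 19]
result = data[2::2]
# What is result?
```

data has length 8. The slice data[2::2] selects indices [2, 4, 6] (2->9, 4->10, 6->15), giving [9, 10, 15].

[9, 10, 15]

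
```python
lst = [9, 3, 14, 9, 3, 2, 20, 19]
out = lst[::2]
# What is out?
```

lst has length 8. The slice lst[::2] selects indices [0, 2, 4, 6] (0->9, 2->14, 4->3, 6->20), giving [9, 14, 3, 20].

[9, 14, 3, 20]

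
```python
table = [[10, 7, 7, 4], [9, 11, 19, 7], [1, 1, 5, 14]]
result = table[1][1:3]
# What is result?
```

table[1] = [9, 11, 19, 7]. table[1] has length 4. The slice table[1][1:3] selects indices [1, 2] (1->11, 2->19), giving [11, 19].

[11, 19]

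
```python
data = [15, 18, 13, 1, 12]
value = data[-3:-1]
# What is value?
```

data has length 5. The slice data[-3:-1] selects indices [2, 3] (2->13, 3->1), giving [13, 1].

[13, 1]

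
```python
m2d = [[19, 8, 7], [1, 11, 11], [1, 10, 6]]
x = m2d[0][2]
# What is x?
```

m2d[0] = [19, 8, 7]. Taking column 2 of that row yields 7.

7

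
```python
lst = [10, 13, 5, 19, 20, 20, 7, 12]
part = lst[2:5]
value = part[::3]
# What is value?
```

lst has length 8. The slice lst[2:5] selects indices [2, 3, 4] (2->5, 3->19, 4->20), giving [5, 19, 20]. So part = [5, 19, 20]. part has length 3. The slice part[::3] selects indices [0] (0->5), giving [5].

[5]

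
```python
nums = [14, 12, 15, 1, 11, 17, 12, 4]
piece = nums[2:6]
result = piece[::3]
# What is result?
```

nums has length 8. The slice nums[2:6] selects indices [2, 3, 4, 5] (2->15, 3->1, 4->11, 5->17), giving [15, 1, 11, 17]. So piece = [15, 1, 11, 17]. piece has length 4. The slice piece[::3] selects indices [0, 3] (0->15, 3->17), giving [15, 17].

[15, 17]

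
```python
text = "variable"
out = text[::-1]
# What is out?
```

text has length 8. The slice text[::-1] selects indices [7, 6, 5, 4, 3, 2, 1, 0] (7->'e', 6->'l', 5->'b', 4->'a', 3->'i', 2->'r', 1->'a', 0->'v'), giving 'elbairav'.

'elbairav'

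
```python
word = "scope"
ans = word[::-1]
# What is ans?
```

word has length 5. The slice word[::-1] selects indices [4, 3, 2, 1, 0] (4->'e', 3->'p', 2->'o', 1->'c', 0->'s'), giving 'epocs'.

'epocs'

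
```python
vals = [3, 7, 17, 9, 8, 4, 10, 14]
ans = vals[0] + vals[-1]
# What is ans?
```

vals has length 8. vals[0] = 3.
vals has length 8. Negative index -1 maps to positive index 8 + (-1) = 7. vals[7] = 14.
Sum: 3 + 14 = 17.

17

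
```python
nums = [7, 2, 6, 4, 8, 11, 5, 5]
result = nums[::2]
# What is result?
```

nums has length 8. The slice nums[::2] selects indices [0, 2, 4, 6] (0->7, 2->6, 4->8, 6->5), giving [7, 6, 8, 5].

[7, 6, 8, 5]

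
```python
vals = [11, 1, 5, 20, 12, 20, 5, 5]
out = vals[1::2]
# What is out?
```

vals has length 8. The slice vals[1::2] selects indices [1, 3, 5, 7] (1->1, 3->20, 5->20, 7->5), giving [1, 20, 20, 5].

[1, 20, 20, 5]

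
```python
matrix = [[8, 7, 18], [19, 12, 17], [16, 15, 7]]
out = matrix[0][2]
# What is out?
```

matrix[0] = [8, 7, 18]. Taking column 2 of that row yields 18.

18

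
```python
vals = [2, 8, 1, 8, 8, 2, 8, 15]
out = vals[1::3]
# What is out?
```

vals has length 8. The slice vals[1::3] selects indices [1, 4, 7] (1->8, 4->8, 7->15), giving [8, 8, 15].

[8, 8, 15]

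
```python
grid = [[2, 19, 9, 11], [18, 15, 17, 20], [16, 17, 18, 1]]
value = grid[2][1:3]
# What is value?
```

grid[2] = [16, 17, 18, 1]. grid[2] has length 4. The slice grid[2][1:3] selects indices [1, 2] (1->17, 2->18), giving [17, 18].

[17, 18]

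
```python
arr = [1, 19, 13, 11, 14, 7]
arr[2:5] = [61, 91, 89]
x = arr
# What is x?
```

arr starts as [1, 19, 13, 11, 14, 7] (length 6). The slice arr[2:5] covers indices [2, 3, 4] with values [13, 11, 14]. Replacing that slice with [61, 91, 89] (same length) produces [1, 19, 61, 91, 89, 7].

[1, 19, 61, 91, 89, 7]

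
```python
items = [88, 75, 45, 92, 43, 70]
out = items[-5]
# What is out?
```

items has length 6. Negative index -5 maps to positive index 6 + (-5) = 1. items[1] = 75.

75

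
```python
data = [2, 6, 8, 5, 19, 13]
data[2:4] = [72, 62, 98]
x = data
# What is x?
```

data starts as [2, 6, 8, 5, 19, 13] (length 6). The slice data[2:4] covers indices [2, 3] with values [8, 5]. Replacing that slice with [72, 62, 98] (different length) produces [2, 6, 72, 62, 98, 19, 13].

[2, 6, 72, 62, 98, 19, 13]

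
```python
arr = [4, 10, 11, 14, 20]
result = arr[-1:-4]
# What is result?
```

arr has length 5. The slice arr[-1:-4] resolves to an empty index range, so the result is [].

[]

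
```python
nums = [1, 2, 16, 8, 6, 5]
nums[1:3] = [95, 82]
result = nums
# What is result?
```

nums starts as [1, 2, 16, 8, 6, 5] (length 6). The slice nums[1:3] covers indices [1, 2] with values [2, 16]. Replacing that slice with [95, 82] (same length) produces [1, 95, 82, 8, 6, 5].

[1, 95, 82, 8, 6, 5]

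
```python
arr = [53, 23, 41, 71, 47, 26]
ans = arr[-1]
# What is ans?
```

arr has length 6. Negative index -1 maps to positive index 6 + (-1) = 5. arr[5] = 26.

26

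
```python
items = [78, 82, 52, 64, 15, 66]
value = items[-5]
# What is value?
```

items has length 6. Negative index -5 maps to positive index 6 + (-5) = 1. items[1] = 82.

82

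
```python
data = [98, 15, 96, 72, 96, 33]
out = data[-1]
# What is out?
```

data has length 6. Negative index -1 maps to positive index 6 + (-1) = 5. data[5] = 33.

33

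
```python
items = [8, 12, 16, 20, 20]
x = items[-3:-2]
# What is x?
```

items has length 5. The slice items[-3:-2] selects indices [2] (2->16), giving [16].

[16]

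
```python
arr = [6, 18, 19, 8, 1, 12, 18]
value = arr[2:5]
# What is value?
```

arr has length 7. The slice arr[2:5] selects indices [2, 3, 4] (2->19, 3->8, 4->1), giving [19, 8, 1].

[19, 8, 1]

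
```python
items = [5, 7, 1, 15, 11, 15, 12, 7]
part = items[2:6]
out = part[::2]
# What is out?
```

items has length 8. The slice items[2:6] selects indices [2, 3, 4, 5] (2->1, 3->15, 4->11, 5->15), giving [1, 15, 11, 15]. So part = [1, 15, 11, 15]. part has length 4. The slice part[::2] selects indices [0, 2] (0->1, 2->11), giving [1, 11].

[1, 11]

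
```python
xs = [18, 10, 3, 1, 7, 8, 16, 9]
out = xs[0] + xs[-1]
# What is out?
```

xs has length 8. xs[0] = 18.
xs has length 8. Negative index -1 maps to positive index 8 + (-1) = 7. xs[7] = 9.
Sum: 18 + 9 = 27.

27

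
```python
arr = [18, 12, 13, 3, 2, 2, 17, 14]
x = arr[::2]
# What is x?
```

arr has length 8. The slice arr[::2] selects indices [0, 2, 4, 6] (0->18, 2->13, 4->2, 6->17), giving [18, 13, 2, 17].

[18, 13, 2, 17]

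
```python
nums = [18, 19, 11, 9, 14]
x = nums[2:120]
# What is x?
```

nums has length 5. The slice nums[2:120] selects indices [2, 3, 4] (2->11, 3->9, 4->14), giving [11, 9, 14].

[11, 9, 14]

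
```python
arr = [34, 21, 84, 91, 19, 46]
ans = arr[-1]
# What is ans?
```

arr has length 6. Negative index -1 maps to positive index 6 + (-1) = 5. arr[5] = 46.

46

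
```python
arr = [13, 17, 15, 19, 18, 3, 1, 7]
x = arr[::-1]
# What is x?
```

arr has length 8. The slice arr[::-1] selects indices [7, 6, 5, 4, 3, 2, 1, 0] (7->7, 6->1, 5->3, 4->18, 3->19, 2->15, 1->17, 0->13), giving [7, 1, 3, 18, 19, 15, 17, 13].

[7, 1, 3, 18, 19, 15, 17, 13]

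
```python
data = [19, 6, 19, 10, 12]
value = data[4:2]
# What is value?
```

data has length 5. The slice data[4:2] resolves to an empty index range, so the result is [].

[]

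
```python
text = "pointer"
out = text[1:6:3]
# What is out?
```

text has length 7. The slice text[1:6:3] selects indices [1, 4] (1->'o', 4->'t'), giving 'ot'.

'ot'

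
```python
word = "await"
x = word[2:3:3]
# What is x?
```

word has length 5. The slice word[2:3:3] selects indices [2] (2->'a'), giving 'a'.

'a'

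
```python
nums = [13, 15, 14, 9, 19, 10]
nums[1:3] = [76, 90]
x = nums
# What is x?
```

nums starts as [13, 15, 14, 9, 19, 10] (length 6). The slice nums[1:3] covers indices [1, 2] with values [15, 14]. Replacing that slice with [76, 90] (same length) produces [13, 76, 90, 9, 19, 10].

[13, 76, 90, 9, 19, 10]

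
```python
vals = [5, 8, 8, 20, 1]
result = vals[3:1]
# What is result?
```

vals has length 5. The slice vals[3:1] resolves to an empty index range, so the result is [].

[]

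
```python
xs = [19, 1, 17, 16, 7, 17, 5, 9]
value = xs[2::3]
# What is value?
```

xs has length 8. The slice xs[2::3] selects indices [2, 5] (2->17, 5->17), giving [17, 17].

[17, 17]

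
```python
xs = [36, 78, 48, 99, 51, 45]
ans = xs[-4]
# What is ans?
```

xs has length 6. Negative index -4 maps to positive index 6 + (-4) = 2. xs[2] = 48.

48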